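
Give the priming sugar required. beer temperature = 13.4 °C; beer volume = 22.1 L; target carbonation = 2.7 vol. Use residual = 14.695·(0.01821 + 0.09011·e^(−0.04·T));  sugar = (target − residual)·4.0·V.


residual = 14.695·(0.01821 + 0.09011·e^(−0.04·13.4)) = 1.0423
sugar = (2.7 − 1.0423)·4.0·22.1

146.5368 g


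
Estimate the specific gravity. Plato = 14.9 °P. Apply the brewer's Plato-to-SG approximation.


SG = 259/(259 − P)
SG = 259/(259 − 14.9)

1.0610


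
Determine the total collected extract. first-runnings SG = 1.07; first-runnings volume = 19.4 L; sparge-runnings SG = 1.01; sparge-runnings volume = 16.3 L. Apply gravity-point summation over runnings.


total = Σ (SG_i − 1)·1000·V_i
first = (1.07 − 1)·1000·19.4 = 1358.0000
sparge = (1.01 − 1)·1000·16.3 = 163.0000
total = 1358.0000 + 163.0000

1521.0000 gravity·L


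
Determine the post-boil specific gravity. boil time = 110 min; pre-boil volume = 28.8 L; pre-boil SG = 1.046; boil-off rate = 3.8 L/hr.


V_post = V_pre − rate·(t/60);  SG_post = 1 + (SG_pre−1)·V_pre/V_post
V_post = 28.8 − 3.8·(110/60) = 21.8333
SG_post = 1 + (1.046 − 1)·28.8/21.8333

1.0607


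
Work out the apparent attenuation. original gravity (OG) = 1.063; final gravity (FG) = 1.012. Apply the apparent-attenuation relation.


AA = (OG − FG)/(OG − 1) · 100
AA = (1.063 − 1.012)/(1.063 − 1) · 100

80.9524 %


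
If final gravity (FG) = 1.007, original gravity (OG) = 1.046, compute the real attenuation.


AA = (OG−FG)/(OG−1)·100;  RA = AA·0.8192
AA = (1.046 − 1.007)/(1.046 − 1)·100 = 84.7826
RA = 84.7826·0.8192

69.4539 %


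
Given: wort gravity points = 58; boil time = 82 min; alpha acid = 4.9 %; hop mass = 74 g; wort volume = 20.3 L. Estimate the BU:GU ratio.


U = 1.65·0.000125^(GP/1000)·(1−e^(−0.04t))/4.15;  IBU = (α/100)·m·U·1000/V;  BU:GU = IBU/GP
U = 1.65·0.000125^(58/1000)·(1−e^(−0.04·82))/4.15 = 0.2272
IBU = (4.9/100)·74·0.2272·1000/20.3 = 40.5818
BU:GU = 40.5818/58

0.6997


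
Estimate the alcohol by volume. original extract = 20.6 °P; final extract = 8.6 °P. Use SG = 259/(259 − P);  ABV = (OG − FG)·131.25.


OG = 259/(259 − 20.6) = 1.0864
FG = 259/(259 − 8.6) = 1.0343
ABV = (1.0864 − 1.0343)·131.25

6.8334 % ABV


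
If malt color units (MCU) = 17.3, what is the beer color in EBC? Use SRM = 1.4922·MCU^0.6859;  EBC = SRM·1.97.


SRM = 1.4922·17.3^0.6859 = 10.5439
EBC = 10.5439·1.97

20.7716 EBC


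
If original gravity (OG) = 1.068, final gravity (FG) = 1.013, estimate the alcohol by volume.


ABV = (OG − FG) · 131.25
ABV = (1.068 − 1.013) · 131.25

7.2188 % ABV


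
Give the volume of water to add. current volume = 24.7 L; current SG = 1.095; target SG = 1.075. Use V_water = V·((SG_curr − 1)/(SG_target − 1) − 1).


V_water = 24.7·((1.095 − 1)/(1.075 − 1) − 1)

6.5867 L


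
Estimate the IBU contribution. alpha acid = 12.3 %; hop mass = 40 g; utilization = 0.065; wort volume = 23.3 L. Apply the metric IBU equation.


IBU = (α/100)·mass·U·1000 / V
IBU = (12.3/100)·40·0.065·1000 / 23.3

13.7253 IBU


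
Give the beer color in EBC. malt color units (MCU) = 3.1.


SRM = 1.4922·MCU^0.6859;  EBC = SRM·1.97
SRM = 1.4922·3.1^0.6859 = 3.2423
EBC = 3.2423·1.97

6.3873 EBC


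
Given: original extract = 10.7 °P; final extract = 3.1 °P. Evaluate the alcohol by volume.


SG = 259/(259 − P);  ABV = (OG − FG)·131.25
OG = 259/(259 − 10.7) = 1.0431
FG = 259/(259 − 3.1) = 1.0121
ABV = (1.0431 − 1.0121)·131.25

4.0660 % ABV


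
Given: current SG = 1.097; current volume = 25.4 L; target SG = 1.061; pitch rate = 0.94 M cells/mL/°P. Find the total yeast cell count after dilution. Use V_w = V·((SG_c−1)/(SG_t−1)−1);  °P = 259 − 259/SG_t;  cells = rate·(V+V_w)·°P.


V_w = 25.4·((1.097−1)/(1.061−1)−1) = 14.9902
V_final = 25.4 + 14.9902 = 40.3902
°P = 259 − 259/1.061 = 14.8907
cells = 0.94·40.3902·14.8907

565.3504 billion cells


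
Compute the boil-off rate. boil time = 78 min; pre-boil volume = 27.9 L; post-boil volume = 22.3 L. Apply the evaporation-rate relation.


rate = (V_pre − V_post) / (t_min/60)
rate = (27.9 − 22.3) / (78/60)

4.3077 L/hr


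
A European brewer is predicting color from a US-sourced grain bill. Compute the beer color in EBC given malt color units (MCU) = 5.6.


SRM = 1.4922·MCU^0.6859;  EBC = SRM·1.97
SRM = 1.4922·5.6^0.6859 = 4.8642
EBC = 4.8642·1.97

9.5824 EBC


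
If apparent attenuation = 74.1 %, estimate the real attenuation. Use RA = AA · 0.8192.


RA = 74.1 · 0.8192

60.7027 %


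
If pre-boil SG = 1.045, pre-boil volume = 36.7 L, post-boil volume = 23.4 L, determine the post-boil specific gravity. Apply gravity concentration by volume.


SG_post = 1 + (SG_pre − 1)·V_pre/V_post
pts_pre = (1.045 − 1)·1000 = 45.0000
pts_post = 45.0000·36.7/23.4 = 70.5769
SG_post = 1 + 70.5769/1000

1.0706


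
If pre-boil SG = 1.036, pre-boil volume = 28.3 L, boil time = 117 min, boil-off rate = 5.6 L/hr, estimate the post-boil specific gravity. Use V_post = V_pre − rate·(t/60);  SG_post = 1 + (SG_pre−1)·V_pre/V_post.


V_post = 28.3 − 5.6·(117/60) = 17.3800
SG_post = 1 + (1.036 − 1)·28.3/17.3800

1.0586


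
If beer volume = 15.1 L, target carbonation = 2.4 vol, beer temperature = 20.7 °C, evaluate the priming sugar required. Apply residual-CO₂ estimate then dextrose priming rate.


residual = 14.695·(0.01821 + 0.09011·e^(−0.04·T));  sugar = (target − residual)·4.0·V
residual = 14.695·(0.01821 + 0.09011·e^(−0.04·20.7)) = 0.8462
sugar = (2.4 − 0.8462)·4.0·15.1

93.8523 g


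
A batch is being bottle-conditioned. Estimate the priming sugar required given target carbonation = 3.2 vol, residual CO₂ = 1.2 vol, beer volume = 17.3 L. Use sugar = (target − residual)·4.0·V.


sugar = (3.2 − 1.2)·4.0·17.3

138.4000 g


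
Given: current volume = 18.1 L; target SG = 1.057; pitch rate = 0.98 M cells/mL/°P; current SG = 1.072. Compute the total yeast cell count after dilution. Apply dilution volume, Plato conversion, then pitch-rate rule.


V_w = V·((SG_c−1)/(SG_t−1)−1);  °P = 259 − 259/SG_t;  cells = rate·(V+V_w)·°P
V_w = 18.1·((1.072−1)/(1.057−1)−1) = 4.7632
V_final = 18.1 + 4.7632 = 22.8632
°P = 259 − 259/1.057 = 13.9669
cells = 0.98·22.8632·13.9669

312.9406 billion cells


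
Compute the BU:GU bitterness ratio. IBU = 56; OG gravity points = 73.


BU:GU = IBU / OG_points
BU:GU = 56 / 73

0.7671


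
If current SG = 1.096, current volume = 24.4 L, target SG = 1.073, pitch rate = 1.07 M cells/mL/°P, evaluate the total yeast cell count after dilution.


V_w = V·((SG_c−1)/(SG_t−1)−1);  °P = 259 − 259/SG_t;  cells = rate·(V+V_w)·°P
V_w = 24.4·((1.096−1)/(1.073−1)−1) = 7.6877
V_final = 24.4 + 7.6877 = 32.0877
°P = 259 − 259/1.073 = 17.6207
cells = 1.07·32.0877·17.6207

604.9854 billion cells


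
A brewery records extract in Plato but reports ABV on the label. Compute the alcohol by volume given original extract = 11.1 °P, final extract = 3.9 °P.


SG = 259/(259 − P);  ABV = (OG − FG)·131.25
OG = 259/(259 − 11.1) = 1.0448
FG = 259/(259 − 3.9) = 1.0153
ABV = (1.0448 − 1.0153)·131.25

3.8703 % ABV


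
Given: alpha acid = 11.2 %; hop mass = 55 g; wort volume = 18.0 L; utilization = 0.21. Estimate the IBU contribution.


IBU = (α/100)·mass·U·1000 / V
IBU = (11.2/100)·55·0.21·1000 / 18.0

71.8667 IBU


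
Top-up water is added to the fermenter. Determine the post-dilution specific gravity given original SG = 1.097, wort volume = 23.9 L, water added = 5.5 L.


SG_new = 1 + (SG_old − 1)·V_old/(V_old + V_water)
pts = (1.097 − 1)·1000·23.9/(23.9 + 5.5) = 78.8537
SG_new = 1 + 78.8537/1000

1.0789


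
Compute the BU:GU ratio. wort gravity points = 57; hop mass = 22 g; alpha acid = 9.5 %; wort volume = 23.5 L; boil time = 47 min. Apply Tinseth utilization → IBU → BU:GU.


U = 1.65·0.000125^(GP/1000)·(1−e^(−0.04t))/4.15;  IBU = (α/100)·m·U·1000/V;  BU:GU = IBU/GP
U = 1.65·0.000125^(57/1000)·(1−e^(−0.04·47))/4.15 = 0.2019
IBU = (9.5/100)·22·0.2019·1000/23.5 = 17.9528
BU:GU = 17.9528/57

0.3150


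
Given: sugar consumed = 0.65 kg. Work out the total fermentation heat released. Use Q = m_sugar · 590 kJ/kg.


Q = 0.65 · 590

383.5000 kJ


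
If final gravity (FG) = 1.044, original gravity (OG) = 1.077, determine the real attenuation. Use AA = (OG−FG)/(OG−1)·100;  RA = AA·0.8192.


AA = (1.077 − 1.044)/(1.077 − 1)·100 = 42.8571
RA = 42.8571·0.8192

35.1086 %


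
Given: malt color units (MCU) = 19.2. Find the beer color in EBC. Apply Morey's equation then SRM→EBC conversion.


SRM = 1.4922·MCU^0.6859;  EBC = SRM·1.97
SRM = 1.4922·19.2^0.6859 = 11.3251
EBC = 11.3251·1.97

22.3105 EBC


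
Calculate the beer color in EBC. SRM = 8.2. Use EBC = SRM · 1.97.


EBC = 8.2 · 1.97

16.1540 EBC


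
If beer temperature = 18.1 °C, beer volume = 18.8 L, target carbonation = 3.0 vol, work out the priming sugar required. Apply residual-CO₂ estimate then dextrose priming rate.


residual = 14.695·(0.01821 + 0.09011·e^(−0.04·T));  sugar = (target − residual)·4.0·V
residual = 14.695·(0.01821 + 0.09011·e^(−0.04·18.1)) = 0.9096
sugar = (3.0 − 0.9096)·4.0·18.8

157.2008 g


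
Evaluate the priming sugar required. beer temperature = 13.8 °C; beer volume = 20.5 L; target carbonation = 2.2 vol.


residual = 14.695·(0.01821 + 0.09011·e^(−0.04·T));  sugar = (target − residual)·4.0·V
residual = 14.695·(0.01821 + 0.09011·e^(−0.04·13.8)) = 1.0300
sugar = (2.2 − 1.0300)·4.0·20.5

95.9361 g


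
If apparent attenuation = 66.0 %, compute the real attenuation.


RA = AA · 0.8192
RA = 66.0 · 0.8192

54.0672 %


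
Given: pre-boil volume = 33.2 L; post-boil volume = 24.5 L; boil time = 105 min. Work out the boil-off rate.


rate = (V_pre − V_post) / (t_min/60)
rate = (33.2 − 24.5) / (105/60)

4.9714 L/hr


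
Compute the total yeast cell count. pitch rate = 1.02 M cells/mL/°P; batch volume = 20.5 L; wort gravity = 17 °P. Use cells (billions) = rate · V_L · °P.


cells = 1.02 · 20.5 · 17

355.4700 billion cells


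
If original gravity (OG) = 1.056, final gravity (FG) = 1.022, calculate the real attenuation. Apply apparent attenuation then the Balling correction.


AA = (OG−FG)/(OG−1)·100;  RA = AA·0.8192
AA = (1.056 − 1.022)/(1.056 − 1)·100 = 60.7143
RA = 60.7143·0.8192

49.7371 %


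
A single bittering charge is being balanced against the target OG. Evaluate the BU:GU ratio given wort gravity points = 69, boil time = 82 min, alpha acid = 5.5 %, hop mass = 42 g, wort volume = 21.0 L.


U = 1.65·0.000125^(GP/1000)·(1−e^(−0.04t))/4.15;  IBU = (α/100)·m·U·1000/V;  BU:GU = IBU/GP
U = 1.65·0.000125^(69/1000)·(1−e^(−0.04·82))/4.15 = 0.2058
IBU = (5.5/100)·42·0.2058·1000/21.0 = 22.6390
BU:GU = 22.6390/69

0.3281


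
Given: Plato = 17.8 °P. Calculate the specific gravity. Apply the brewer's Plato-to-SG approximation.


SG = 259/(259 − P)
SG = 259/(259 − 17.8)

1.0738


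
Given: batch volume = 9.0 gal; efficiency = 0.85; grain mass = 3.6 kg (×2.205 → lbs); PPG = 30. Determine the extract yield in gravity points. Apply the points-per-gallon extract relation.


points = lbs × PPG × eff / vol
lbs = 3.6 × 2.205 = 7.9380
points = 7.9380 × 30 × 0.85 / 9.0

22.4910 points


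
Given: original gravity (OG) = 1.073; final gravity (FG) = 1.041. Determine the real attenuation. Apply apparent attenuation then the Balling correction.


AA = (OG−FG)/(OG−1)·100;  RA = AA·0.8192
AA = (1.073 − 1.041)/(1.073 − 1)·100 = 43.8356
RA = 43.8356·0.8192

35.9101 %


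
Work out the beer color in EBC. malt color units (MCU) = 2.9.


SRM = 1.4922·MCU^0.6859;  EBC = SRM·1.97
SRM = 1.4922·2.9^0.6859 = 3.0973
EBC = 3.0973·1.97

6.1017 EBC


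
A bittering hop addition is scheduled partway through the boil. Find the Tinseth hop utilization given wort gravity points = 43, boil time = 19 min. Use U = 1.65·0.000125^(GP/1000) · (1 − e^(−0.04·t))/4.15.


bigness = 1.65·0.000125^(43/1000) = 1.1211
boil_factor = (1 − e^(−0.04·19))/4.15 = 0.1283
U = 1.1211 · 0.1283

0.1438


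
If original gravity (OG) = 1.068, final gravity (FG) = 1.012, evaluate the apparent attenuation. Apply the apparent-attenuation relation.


AA = (OG − FG)/(OG − 1) · 100
AA = (1.068 − 1.012)/(1.068 − 1) · 100

82.3529 %


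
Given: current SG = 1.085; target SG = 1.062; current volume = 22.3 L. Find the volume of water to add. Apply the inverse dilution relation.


V_water = V·((SG_curr − 1)/(SG_target − 1) − 1)
V_water = 22.3·((1.085 − 1)/(1.062 − 1) − 1)

8.2726 L


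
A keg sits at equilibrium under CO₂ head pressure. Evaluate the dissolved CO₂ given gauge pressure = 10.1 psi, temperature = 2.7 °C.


vols = (P + 14.695)·(0.01821 + 0.09011·e^(−0.04·T))
vols = (10.1 + 14.695)·(0.01821 + 0.09011·e^(−0.04·2.7))

2.4571 volumes


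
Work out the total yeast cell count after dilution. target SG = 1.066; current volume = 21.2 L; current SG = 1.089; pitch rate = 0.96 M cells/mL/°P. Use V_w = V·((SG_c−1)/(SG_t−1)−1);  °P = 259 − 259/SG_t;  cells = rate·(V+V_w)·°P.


V_w = 21.2·((1.089−1)/(1.066−1)−1) = 7.3879
V_final = 21.2 + 7.3879 = 28.5879
°P = 259 − 259/1.066 = 16.0356
cells = 0.96·28.5879·16.0356

440.0881 billion cells


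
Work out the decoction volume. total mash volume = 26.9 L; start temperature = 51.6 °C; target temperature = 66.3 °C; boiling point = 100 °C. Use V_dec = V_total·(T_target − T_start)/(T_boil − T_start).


V_dec = 26.9·(66.3 − 51.6)/(100 − 51.6)

8.1700 L


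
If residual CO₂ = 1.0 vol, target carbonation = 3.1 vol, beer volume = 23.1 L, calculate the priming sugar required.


sugar = (target − residual)·4.0·V
sugar = (3.1 − 1.0)·4.0·23.1

194.0400 g


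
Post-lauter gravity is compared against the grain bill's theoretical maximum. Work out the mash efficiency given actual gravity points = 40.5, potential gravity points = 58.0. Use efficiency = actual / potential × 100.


efficiency = 40.5 / 58.0 × 100

69.8276 %


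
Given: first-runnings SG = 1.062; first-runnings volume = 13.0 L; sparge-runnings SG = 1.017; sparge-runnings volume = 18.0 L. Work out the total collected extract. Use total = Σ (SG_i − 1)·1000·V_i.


first = (1.062 − 1)·1000·13.0 = 806.0000
sparge = (1.017 − 1)·1000·18.0 = 306.0000
total = 806.0000 + 306.0000

1112.0000 gravity·L


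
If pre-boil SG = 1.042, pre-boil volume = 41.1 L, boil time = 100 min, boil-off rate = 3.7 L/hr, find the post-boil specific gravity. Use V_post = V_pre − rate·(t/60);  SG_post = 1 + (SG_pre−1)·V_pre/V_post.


V_post = 41.1 − 3.7·(100/60) = 34.9333
SG_post = 1 + (1.042 − 1)·41.1/34.9333

1.0494


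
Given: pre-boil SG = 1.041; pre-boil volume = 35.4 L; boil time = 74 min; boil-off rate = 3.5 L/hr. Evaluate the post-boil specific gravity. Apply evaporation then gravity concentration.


V_post = V_pre − rate·(t/60);  SG_post = 1 + (SG_pre−1)·V_pre/V_post
V_post = 35.4 − 3.5·(74/60) = 31.0833
SG_post = 1 + (1.041 − 1)·35.4/31.0833

1.0467


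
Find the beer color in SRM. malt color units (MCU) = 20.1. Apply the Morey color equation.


SRM = 1.4922 · MCU^0.6859
SRM = 1.4922 · 20.1^0.6859

11.6866 SRM


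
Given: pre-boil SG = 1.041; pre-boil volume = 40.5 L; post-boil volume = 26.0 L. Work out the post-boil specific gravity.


SG_post = 1 + (SG_pre − 1)·V_pre/V_post
pts_pre = (1.041 − 1)·1000 = 41.0000
pts_post = 41.0000·40.5/26.0 = 63.8654
SG_post = 1 + 63.8654/1000

1.0639


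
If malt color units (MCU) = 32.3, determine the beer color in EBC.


SRM = 1.4922·MCU^0.6859;  EBC = SRM·1.97
SRM = 1.4922·32.3^0.6859 = 16.1804
EBC = 16.1804·1.97

31.8754 EBC


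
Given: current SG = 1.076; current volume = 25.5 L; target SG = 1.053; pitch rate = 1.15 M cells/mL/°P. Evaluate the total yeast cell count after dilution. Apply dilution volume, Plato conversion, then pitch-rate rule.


V_w = V·((SG_c−1)/(SG_t−1)−1);  °P = 259 − 259/SG_t;  cells = rate·(V+V_w)·°P
V_w = 25.5·((1.076−1)/(1.053−1)−1) = 11.0660
V_final = 25.5 + 11.0660 = 36.5660
°P = 259 − 259/1.053 = 13.0361
cells = 1.15·36.5660·13.0361

548.1798 billion cells


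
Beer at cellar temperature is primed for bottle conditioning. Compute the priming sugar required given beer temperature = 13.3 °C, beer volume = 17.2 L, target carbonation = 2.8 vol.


residual = 14.695·(0.01821 + 0.09011·e^(−0.04·T));  sugar = (target − residual)·4.0·V
residual = 14.695·(0.01821 + 0.09011·e^(−0.04·13.3)) = 1.0454
sugar = (2.8 − 1.0454)·4.0·17.2

120.7131 g


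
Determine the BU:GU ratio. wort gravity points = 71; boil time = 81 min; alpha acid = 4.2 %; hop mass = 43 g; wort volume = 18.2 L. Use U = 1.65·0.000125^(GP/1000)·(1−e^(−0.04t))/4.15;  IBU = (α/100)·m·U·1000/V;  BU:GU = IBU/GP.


U = 1.65·0.000125^(71/1000)·(1−e^(−0.04·81))/4.15 = 0.2018
IBU = (4.2/100)·43·0.2018·1000/18.2 = 20.0268
BU:GU = 20.0268/71

0.2821


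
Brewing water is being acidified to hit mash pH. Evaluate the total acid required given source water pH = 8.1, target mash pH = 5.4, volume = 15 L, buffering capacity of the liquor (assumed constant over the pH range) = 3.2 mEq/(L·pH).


acid = buffering capacity · (pH_source − pH_target) · V
acid = 3.2 · (8.1 − 5.4) · 15

129.6000 mEq


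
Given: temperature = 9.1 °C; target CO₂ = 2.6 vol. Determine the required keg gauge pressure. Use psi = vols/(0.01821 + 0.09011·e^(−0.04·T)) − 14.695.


psi = 2.6/(0.01821 + 0.09011·e^(−0.04·9.1)) − 14.695

17.4726 psi


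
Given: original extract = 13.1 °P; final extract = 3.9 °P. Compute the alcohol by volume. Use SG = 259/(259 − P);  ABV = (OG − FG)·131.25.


OG = 259/(259 − 13.1) = 1.0533
FG = 259/(259 − 3.9) = 1.0153
ABV = (1.0533 − 1.0153)·131.25

4.9856 % ABV


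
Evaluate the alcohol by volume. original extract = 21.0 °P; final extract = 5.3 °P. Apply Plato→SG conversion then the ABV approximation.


SG = 259/(259 − P);  ABV = (OG − FG)·131.25
OG = 259/(259 − 21.0) = 1.0882
FG = 259/(259 − 5.3) = 1.0209
ABV = (1.0882 − 1.0209)·131.25

8.8390 % ABV


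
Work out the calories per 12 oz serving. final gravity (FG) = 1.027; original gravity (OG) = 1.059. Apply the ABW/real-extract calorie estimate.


ABW = (OG−FG)·131.25·0.79/FG;  °P = 259 − 259/SG (for OG→OE and FG→AE);  RE = 0.1808·OE + 0.8192·AE;  Cal = (6.9·ABW + 4·(RE−0.1))·FG·3.55
ABW = (1.059 − 1.027)·131.25·0.79/1.027 = 3.2308
OE = 259 − 259/1.059 = 14.4297 °P
AE = 259 − 259/1.027 = 6.8092 °P
RE = 0.1808·14.4297 + 0.8192·6.8092 = 8.1869 °P
Cal = (6.9·3.2308 + 4·(8.1869−0.1))·1.027·3.55

199.2095 kcal


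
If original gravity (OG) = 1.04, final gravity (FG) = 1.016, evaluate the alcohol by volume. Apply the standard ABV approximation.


ABV = (OG − FG) · 131.25
ABV = (1.04 − 1.016) · 131.25

3.1500 % ABV


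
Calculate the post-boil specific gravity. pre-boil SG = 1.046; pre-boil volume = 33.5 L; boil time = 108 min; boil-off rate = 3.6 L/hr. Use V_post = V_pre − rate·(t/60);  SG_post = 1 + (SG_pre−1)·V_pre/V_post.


V_post = 33.5 − 3.6·(108/60) = 27.0200
SG_post = 1 + (1.046 − 1)·33.5/27.0200

1.0570


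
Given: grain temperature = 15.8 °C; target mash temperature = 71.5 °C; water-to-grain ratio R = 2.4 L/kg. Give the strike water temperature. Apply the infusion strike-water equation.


T_strike = (0.41/R)·(T_mash − T_grain) + T_mash
T_strike = (0.41/2.4)·(71.5 − 15.8) + 71.5

81.0154 °C


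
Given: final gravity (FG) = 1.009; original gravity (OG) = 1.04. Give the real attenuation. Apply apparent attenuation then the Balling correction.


AA = (OG−FG)/(OG−1)·100;  RA = AA·0.8192
AA = (1.04 − 1.009)/(1.04 − 1)·100 = 77.5000
RA = 77.5000·0.8192

63.4880 %


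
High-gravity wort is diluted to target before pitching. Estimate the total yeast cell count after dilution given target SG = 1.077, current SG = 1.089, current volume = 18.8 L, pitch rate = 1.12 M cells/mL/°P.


V_w = V·((SG_c−1)/(SG_t−1)−1);  °P = 259 − 259/SG_t;  cells = rate·(V+V_w)·°P
V_w = 18.8·((1.089−1)/(1.077−1)−1) = 2.9299
V_final = 18.8 + 2.9299 = 21.7299
°P = 259 − 259/1.077 = 18.5172
cells = 1.12·21.7299·18.5172

450.6610 billion cells


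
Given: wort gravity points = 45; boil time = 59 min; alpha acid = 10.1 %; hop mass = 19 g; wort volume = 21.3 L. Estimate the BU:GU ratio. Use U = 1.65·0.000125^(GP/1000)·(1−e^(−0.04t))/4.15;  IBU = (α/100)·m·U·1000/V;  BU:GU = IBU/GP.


U = 1.65·0.000125^(45/1000)·(1−e^(−0.04·59))/4.15 = 0.2403
IBU = (10.1/100)·19·0.2403·1000/21.3 = 21.6481
BU:GU = 21.6481/45

0.4811


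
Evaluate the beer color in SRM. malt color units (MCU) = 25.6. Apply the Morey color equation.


SRM = 1.4922 · MCU^0.6859
SRM = 1.4922 · 25.6^0.6859

13.7955 SRM


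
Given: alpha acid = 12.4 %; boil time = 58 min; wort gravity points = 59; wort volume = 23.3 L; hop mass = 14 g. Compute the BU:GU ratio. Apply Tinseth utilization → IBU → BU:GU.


U = 1.65·0.000125^(GP/1000)·(1−e^(−0.04t))/4.15;  IBU = (α/100)·m·U·1000/V;  BU:GU = IBU/GP
U = 1.65·0.000125^(59/1000)·(1−e^(−0.04·58))/4.15 = 0.2110
IBU = (12.4/100)·14·0.2110·1000/23.3 = 15.7189
BU:GU = 15.7189/59

0.2664


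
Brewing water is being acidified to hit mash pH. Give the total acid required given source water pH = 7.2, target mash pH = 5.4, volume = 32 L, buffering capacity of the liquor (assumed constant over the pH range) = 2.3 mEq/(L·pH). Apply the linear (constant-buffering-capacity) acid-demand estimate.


acid = buffering capacity · (pH_source − pH_target) · V
acid = 2.3 · (7.2 − 5.4) · 32

132.4800 mEq


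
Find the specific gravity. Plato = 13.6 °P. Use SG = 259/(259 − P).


SG = 259/(259 − 13.6)

1.0554


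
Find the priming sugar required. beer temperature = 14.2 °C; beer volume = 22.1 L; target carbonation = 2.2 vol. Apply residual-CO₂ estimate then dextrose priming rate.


residual = 14.695·(0.01821 + 0.09011·e^(−0.04·T));  sugar = (target − residual)·4.0·V
residual = 14.695·(0.01821 + 0.09011·e^(−0.04·14.2)) = 1.0179
sugar = (2.2 − 1.0179)·4.0·22.1

104.4937 g


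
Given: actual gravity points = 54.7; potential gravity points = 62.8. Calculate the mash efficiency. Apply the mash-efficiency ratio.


efficiency = actual / potential × 100
efficiency = 54.7 / 62.8 × 100

87.1019 %


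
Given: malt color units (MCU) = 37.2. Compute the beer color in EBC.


SRM = 1.4922·MCU^0.6859;  EBC = SRM·1.97
SRM = 1.4922·37.2^0.6859 = 17.8264
EBC = 17.8264·1.97

35.1179 EBC


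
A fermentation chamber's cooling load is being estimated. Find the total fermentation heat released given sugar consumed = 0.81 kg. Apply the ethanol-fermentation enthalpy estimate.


Q = m_sugar · 590 kJ/kg
Q = 0.81 · 590

477.9000 kJ


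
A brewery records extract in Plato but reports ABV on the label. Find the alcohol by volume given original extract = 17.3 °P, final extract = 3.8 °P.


SG = 259/(259 − P);  ABV = (OG − FG)·131.25
OG = 259/(259 − 17.3) = 1.0716
FG = 259/(259 − 3.8) = 1.0149
ABV = (1.0716 − 1.0149)·131.25

7.4400 % ABV


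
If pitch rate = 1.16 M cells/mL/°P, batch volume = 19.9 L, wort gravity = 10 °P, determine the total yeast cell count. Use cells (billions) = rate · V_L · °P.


cells = 1.16 · 19.9 · 10

230.8400 billion cells


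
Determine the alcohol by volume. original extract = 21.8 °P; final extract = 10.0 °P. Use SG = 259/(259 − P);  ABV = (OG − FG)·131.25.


OG = 259/(259 − 21.8) = 1.0919
FG = 259/(259 − 10.0) = 1.0402
ABV = (1.0919 − 1.0402)·131.25

6.7915 % ABV


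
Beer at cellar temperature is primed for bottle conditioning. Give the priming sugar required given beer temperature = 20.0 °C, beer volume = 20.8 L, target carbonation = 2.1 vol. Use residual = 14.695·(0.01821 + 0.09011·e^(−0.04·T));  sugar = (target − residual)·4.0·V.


residual = 14.695·(0.01821 + 0.09011·e^(−0.04·20.0)) = 0.8626
sugar = (2.1 − 0.8626)·4.0·20.8

102.9532 g


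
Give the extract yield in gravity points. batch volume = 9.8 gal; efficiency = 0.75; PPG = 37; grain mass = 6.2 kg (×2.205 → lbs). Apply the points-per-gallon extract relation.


points = lbs × PPG × eff / vol
lbs = 6.2 × 2.205 = 13.6710
points = 13.6710 × 37 × 0.75 / 9.8

38.7112 points


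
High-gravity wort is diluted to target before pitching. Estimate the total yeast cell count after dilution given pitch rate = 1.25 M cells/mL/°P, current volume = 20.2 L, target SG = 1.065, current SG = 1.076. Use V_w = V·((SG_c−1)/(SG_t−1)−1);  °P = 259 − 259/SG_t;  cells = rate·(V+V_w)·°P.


V_w = 20.2·((1.076−1)/(1.065−1)−1) = 3.4185
V_final = 20.2 + 3.4185 = 23.6185
°P = 259 − 259/1.065 = 15.8075
cells = 1.25·23.6185·15.8075

466.6864 billion cells


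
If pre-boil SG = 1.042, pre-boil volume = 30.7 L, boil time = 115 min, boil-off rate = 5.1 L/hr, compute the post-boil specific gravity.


V_post = V_pre − rate·(t/60);  SG_post = 1 + (SG_pre−1)·V_pre/V_post
V_post = 30.7 − 5.1·(115/60) = 20.9250
SG_post = 1 + (1.042 − 1)·30.7/20.9250

1.0616


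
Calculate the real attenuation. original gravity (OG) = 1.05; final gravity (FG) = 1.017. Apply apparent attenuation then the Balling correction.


AA = (OG−FG)/(OG−1)·100;  RA = AA·0.8192
AA = (1.05 − 1.017)/(1.05 − 1)·100 = 66.0000
RA = 66.0000·0.8192

54.0672 %


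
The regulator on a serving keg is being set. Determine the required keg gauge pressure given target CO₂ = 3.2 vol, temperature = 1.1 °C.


psi = vols/(0.01821 + 0.09011·e^(−0.04·T)) − 14.695
psi = 3.2/(0.01821 + 0.09011·e^(−0.04·1.1)) − 14.695

15.9443 psi


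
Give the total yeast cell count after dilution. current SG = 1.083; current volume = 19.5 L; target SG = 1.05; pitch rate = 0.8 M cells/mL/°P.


V_w = V·((SG_c−1)/(SG_t−1)−1);  °P = 259 − 259/SG_t;  cells = rate·(V+V_w)·°P
V_w = 19.5·((1.083−1)/(1.05−1)−1) = 12.8700
V_final = 19.5 + 12.8700 = 32.3700
°P = 259 − 259/1.05 = 12.3333
cells = 0.8·32.3700·12.3333

319.3840 billion cells


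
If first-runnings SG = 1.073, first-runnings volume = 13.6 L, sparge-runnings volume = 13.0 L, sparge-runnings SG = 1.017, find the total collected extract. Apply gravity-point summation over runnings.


total = Σ (SG_i − 1)·1000·V_i
first = (1.073 − 1)·1000·13.6 = 992.8000
sparge = (1.017 − 1)·1000·13.0 = 221.0000
total = 992.8000 + 221.0000

1213.8000 gravity·L


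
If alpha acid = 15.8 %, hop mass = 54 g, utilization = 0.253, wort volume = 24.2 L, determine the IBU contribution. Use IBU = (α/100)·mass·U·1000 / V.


IBU = (15.8/100)·54·0.253·1000 / 24.2

89.1982 IBU


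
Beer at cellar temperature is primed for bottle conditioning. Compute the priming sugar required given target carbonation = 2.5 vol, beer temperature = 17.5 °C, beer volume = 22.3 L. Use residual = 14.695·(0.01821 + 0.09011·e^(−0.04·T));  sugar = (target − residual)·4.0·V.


residual = 14.695·(0.01821 + 0.09011·e^(−0.04·17.5)) = 0.9252
sugar = (2.5 − 0.9252)·4.0·22.3

140.4759 g


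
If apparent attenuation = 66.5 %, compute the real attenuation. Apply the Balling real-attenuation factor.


RA = AA · 0.8192
RA = 66.5 · 0.8192

54.4768 %


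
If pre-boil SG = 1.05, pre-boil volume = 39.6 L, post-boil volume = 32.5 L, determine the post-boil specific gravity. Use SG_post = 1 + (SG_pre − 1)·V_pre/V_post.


pts_pre = (1.05 − 1)·1000 = 50.0000
pts_post = 50.0000·39.6/32.5 = 60.9231
SG_post = 1 + 60.9231/1000

1.0609


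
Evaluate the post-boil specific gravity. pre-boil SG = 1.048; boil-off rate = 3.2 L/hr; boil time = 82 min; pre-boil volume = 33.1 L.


V_post = V_pre − rate·(t/60);  SG_post = 1 + (SG_pre−1)·V_pre/V_post
V_post = 33.1 − 3.2·(82/60) = 28.7267
SG_post = 1 + (1.048 − 1)·33.1/28.7267

1.0553


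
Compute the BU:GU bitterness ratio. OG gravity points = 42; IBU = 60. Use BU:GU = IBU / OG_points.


BU:GU = 60 / 42

1.4286


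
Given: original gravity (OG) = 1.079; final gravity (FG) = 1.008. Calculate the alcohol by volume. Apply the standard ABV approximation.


ABV = (OG − FG) · 131.25
ABV = (1.079 − 1.008) · 131.25

9.3187 % ABV


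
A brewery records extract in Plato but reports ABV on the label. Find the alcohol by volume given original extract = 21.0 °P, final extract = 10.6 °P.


SG = 259/(259 − P);  ABV = (OG − FG)·131.25
OG = 259/(259 − 21.0) = 1.0882
FG = 259/(259 − 10.6) = 1.0427
ABV = (1.0882 − 1.0427)·131.25

5.9800 % ABV


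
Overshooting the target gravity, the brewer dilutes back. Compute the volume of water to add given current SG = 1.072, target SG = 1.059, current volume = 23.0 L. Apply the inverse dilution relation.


V_water = V·((SG_curr − 1)/(SG_target − 1) − 1)
V_water = 23.0·((1.072 − 1)/(1.059 − 1) − 1)

5.0678 L


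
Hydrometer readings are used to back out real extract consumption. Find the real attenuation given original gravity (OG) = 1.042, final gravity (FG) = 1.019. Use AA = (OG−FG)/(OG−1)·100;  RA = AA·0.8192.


AA = (1.042 − 1.019)/(1.042 − 1)·100 = 54.7619
RA = 54.7619·0.8192

44.8610 %


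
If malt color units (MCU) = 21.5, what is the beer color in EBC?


SRM = 1.4922·MCU^0.6859;  EBC = SRM·1.97
SRM = 1.4922·21.5^0.6859 = 12.2390
EBC = 12.2390·1.97

24.1109 EBC


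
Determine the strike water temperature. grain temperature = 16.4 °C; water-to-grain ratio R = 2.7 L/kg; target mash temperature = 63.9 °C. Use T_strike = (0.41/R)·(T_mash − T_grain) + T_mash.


T_strike = (0.41/2.7)·(63.9 − 16.4) + 63.9

71.1130 °C


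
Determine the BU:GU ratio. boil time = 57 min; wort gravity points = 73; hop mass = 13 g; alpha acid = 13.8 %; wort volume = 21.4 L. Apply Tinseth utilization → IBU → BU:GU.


U = 1.65·0.000125^(GP/1000)·(1−e^(−0.04t))/4.15;  IBU = (α/100)·m·U·1000/V;  BU:GU = IBU/GP
U = 1.65·0.000125^(73/1000)·(1−e^(−0.04·57))/4.15 = 0.1852
IBU = (13.8/100)·13·0.1852·1000/21.4 = 15.5259
BU:GU = 15.5259/73

0.2127


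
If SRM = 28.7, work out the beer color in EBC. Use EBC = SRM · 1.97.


EBC = 28.7 · 1.97

56.5390 EBC


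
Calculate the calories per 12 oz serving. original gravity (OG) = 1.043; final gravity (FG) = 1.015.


ABW = (OG−FG)·131.25·0.79/FG;  °P = 259 − 259/SG (for OG→OE and FG→AE);  RE = 0.1808·OE + 0.8192·AE;  Cal = (6.9·ABW + 4·(RE−0.1))·FG·3.55
ABW = (1.043 − 1.015)·131.25·0.79/1.015 = 2.8603
OE = 259 − 259/1.043 = 10.6779 °P
AE = 259 − 259/1.015 = 3.8276 °P
RE = 0.1808·10.6779 + 0.8192·3.8276 = 5.0661 °P
Cal = (6.9·2.8603 + 4·(5.0661−0.1))·1.015·3.55

142.6917 kcal


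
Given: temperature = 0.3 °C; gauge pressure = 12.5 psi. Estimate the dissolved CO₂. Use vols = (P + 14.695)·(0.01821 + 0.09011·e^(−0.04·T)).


vols = (12.5 + 14.695)·(0.01821 + 0.09011·e^(−0.04·0.3))

2.9165 volumes


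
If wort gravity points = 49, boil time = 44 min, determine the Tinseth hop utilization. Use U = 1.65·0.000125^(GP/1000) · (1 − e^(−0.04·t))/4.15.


bigness = 1.65·0.000125^(49/1000) = 1.0623
boil_factor = (1 − e^(−0.04·44))/4.15 = 0.1995
U = 1.0623 · 0.1995

0.2119


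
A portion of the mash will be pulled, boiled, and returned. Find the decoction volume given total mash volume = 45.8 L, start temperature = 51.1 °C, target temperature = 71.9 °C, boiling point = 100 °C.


V_dec = V_total·(T_target − T_start)/(T_boil − T_start)
V_dec = 45.8·(71.9 − 51.1)/(100 − 51.1)

19.4814 L


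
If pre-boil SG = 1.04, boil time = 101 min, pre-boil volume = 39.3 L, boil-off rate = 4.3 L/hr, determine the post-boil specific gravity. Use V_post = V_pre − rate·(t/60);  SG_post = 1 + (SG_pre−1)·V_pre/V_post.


V_post = 39.3 − 4.3·(101/60) = 32.0617
SG_post = 1 + (1.04 − 1)·39.3/32.0617

1.0490


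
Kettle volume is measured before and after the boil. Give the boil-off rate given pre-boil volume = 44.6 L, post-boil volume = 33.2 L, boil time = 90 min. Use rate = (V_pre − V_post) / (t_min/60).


rate = (44.6 − 33.2) / (90/60)

7.6000 L/hr


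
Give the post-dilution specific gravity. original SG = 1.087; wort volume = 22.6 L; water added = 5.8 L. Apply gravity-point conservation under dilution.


SG_new = 1 + (SG_old − 1)·V_old/(V_old + V_water)
pts = (1.087 − 1)·1000·22.6/(22.6 + 5.8) = 69.2324
SG_new = 1 + 69.2324/1000

1.0692


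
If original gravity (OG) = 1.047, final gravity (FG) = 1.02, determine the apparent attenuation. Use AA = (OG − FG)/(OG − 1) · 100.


AA = (1.047 − 1.02)/(1.047 − 1) · 100

57.4468 %


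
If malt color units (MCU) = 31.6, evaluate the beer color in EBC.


SRM = 1.4922·MCU^0.6859;  EBC = SRM·1.97
SRM = 1.4922·31.6^0.6859 = 15.9390
EBC = 15.9390·1.97

31.3999 EBC


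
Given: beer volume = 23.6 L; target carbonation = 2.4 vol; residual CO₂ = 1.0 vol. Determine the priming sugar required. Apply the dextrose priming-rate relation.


sugar = (target − residual)·4.0·V
sugar = (2.4 − 1.0)·4.0·23.6

132.1600 g


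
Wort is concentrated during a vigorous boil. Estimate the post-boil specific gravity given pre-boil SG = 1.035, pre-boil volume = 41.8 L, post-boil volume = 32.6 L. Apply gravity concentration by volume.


SG_post = 1 + (SG_pre − 1)·V_pre/V_post
pts_pre = (1.035 − 1)·1000 = 35.0000
pts_post = 35.0000·41.8/32.6 = 44.8773
SG_post = 1 + 44.8773/1000

1.0449


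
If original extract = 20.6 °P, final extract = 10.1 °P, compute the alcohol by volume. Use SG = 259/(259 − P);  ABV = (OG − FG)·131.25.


OG = 259/(259 − 20.6) = 1.0864
FG = 259/(259 − 10.1) = 1.0406
ABV = (1.0864 − 1.0406)·131.25

6.0153 % ABV


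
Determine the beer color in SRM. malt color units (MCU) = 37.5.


SRM = 1.4922 · MCU^0.6859
SRM = 1.4922 · 37.5^0.6859

17.9248 SRM


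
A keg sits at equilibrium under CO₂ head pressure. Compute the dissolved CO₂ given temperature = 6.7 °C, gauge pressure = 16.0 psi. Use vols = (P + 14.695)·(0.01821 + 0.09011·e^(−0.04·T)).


vols = (16.0 + 14.695)·(0.01821 + 0.09011·e^(−0.04·6.7))

2.6746 volumes


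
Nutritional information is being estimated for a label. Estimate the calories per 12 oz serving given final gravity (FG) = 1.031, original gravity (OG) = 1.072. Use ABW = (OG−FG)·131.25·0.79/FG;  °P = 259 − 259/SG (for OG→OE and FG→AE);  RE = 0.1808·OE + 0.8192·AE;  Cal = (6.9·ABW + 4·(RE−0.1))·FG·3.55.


ABW = (1.072 − 1.031)·131.25·0.79/1.031 = 4.1234
OE = 259 − 259/1.072 = 17.3955 °P
AE = 259 − 259/1.031 = 7.7876 °P
RE = 0.1808·17.3955 + 0.8192·7.7876 = 9.5247 °P
Cal = (6.9·4.1234 + 4·(9.5247−0.1))·1.031·3.55

242.1123 kcal


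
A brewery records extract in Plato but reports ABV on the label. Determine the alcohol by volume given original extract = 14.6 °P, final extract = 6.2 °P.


SG = 259/(259 − P);  ABV = (OG − FG)·131.25
OG = 259/(259 − 14.6) = 1.0597
FG = 259/(259 − 6.2) = 1.0245
ABV = (1.0597 − 1.0245)·131.25

4.6217 % ABV


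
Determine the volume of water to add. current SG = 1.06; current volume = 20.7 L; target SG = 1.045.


V_water = V·((SG_curr − 1)/(SG_target − 1) − 1)
V_water = 20.7·((1.06 − 1)/(1.045 − 1) − 1)

6.9000 L


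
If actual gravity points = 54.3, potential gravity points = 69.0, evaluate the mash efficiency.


efficiency = actual / potential × 100
efficiency = 54.3 / 69.0 × 100

78.6957 %


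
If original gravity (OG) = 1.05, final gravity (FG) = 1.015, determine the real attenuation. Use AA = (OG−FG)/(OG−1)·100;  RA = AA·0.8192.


AA = (1.05 − 1.015)/(1.05 − 1)·100 = 70.0000
RA = 70.0000·0.8192

57.3440 %


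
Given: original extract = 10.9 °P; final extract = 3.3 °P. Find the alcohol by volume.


SG = 259/(259 − P);  ABV = (OG − FG)·131.25
OG = 259/(259 − 10.9) = 1.0439
FG = 259/(259 − 3.3) = 1.0129
ABV = (1.0439 − 1.0129)·131.25

4.0724 % ABV


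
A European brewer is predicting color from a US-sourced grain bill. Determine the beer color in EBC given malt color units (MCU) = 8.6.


SRM = 1.4922·MCU^0.6859;  EBC = SRM·1.97
SRM = 1.4922·8.6^0.6859 = 6.5283
EBC = 6.5283·1.97

12.8607 EBC


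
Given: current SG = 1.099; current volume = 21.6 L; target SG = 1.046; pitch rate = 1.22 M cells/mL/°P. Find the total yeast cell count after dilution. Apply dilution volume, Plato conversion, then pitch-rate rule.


V_w = V·((SG_c−1)/(SG_t−1)−1);  °P = 259 − 259/SG_t;  cells = rate·(V+V_w)·°P
V_w = 21.6·((1.099−1)/(1.046−1)−1) = 24.8870
V_final = 21.6 + 24.8870 = 46.4870
°P = 259 − 259/1.046 = 11.3901
cells = 1.22·46.4870·11.3901

645.9767 billion cells


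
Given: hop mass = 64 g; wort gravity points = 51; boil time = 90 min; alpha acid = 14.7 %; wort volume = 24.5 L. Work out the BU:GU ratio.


U = 1.65·0.000125^(GP/1000)·(1−e^(−0.04t))/4.15;  IBU = (α/100)·m·U·1000/V;  BU:GU = IBU/GP
U = 1.65·0.000125^(51/1000)·(1−e^(−0.04·90))/4.15 = 0.2445
IBU = (14.7/100)·64·0.2445·1000/24.5 = 93.9026
BU:GU = 93.9026/51

1.8412


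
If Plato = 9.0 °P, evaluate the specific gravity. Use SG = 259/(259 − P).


SG = 259/(259 − 9.0)

1.0360


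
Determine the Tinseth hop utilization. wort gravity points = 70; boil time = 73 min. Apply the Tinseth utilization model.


U = 1.65·0.000125^(GP/1000) · (1 − e^(−0.04·t))/4.15
bigness = 1.65·0.000125^(70/1000) = 0.8796
boil_factor = (1 − e^(−0.04·73))/4.15 = 0.2280
U = 0.8796 · 0.2280

0.2005


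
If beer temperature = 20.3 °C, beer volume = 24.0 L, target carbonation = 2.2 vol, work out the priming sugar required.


residual = 14.695·(0.01821 + 0.09011·e^(−0.04·T));  sugar = (target − residual)·4.0·V
residual = 14.695·(0.01821 + 0.09011·e^(−0.04·20.3)) = 0.8555
sugar = (2.2 − 0.8555)·4.0·24.0

129.0734 g


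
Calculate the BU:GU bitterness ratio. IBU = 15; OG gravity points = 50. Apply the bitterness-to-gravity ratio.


BU:GU = IBU / OG_points
BU:GU = 15 / 50

0.3000


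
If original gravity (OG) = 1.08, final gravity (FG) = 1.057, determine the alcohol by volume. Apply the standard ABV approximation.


ABV = (OG − FG) · 131.25
ABV = (1.08 − 1.057) · 131.25

3.0188 % ABV


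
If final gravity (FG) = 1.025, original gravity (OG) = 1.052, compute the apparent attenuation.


AA = (OG − FG)/(OG − 1) · 100
AA = (1.052 − 1.025)/(1.052 − 1) · 100

51.9231 %


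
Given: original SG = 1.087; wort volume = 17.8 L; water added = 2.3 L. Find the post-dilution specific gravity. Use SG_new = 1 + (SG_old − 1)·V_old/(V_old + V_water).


pts = (1.087 − 1)·1000·17.8/(17.8 + 2.3) = 77.0448
SG_new = 1 + 77.0448/1000

1.0770


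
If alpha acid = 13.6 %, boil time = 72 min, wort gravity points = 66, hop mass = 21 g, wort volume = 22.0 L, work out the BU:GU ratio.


U = 1.65·0.000125^(GP/1000)·(1−e^(−0.04t))/4.15;  IBU = (α/100)·m·U·1000/V;  BU:GU = IBU/GP
U = 1.65·0.000125^(66/1000)·(1−e^(−0.04·72))/4.15 = 0.2074
IBU = (13.6/100)·21·0.2074·1000/22.0 = 26.9201
BU:GU = 26.9201/66

0.4079
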